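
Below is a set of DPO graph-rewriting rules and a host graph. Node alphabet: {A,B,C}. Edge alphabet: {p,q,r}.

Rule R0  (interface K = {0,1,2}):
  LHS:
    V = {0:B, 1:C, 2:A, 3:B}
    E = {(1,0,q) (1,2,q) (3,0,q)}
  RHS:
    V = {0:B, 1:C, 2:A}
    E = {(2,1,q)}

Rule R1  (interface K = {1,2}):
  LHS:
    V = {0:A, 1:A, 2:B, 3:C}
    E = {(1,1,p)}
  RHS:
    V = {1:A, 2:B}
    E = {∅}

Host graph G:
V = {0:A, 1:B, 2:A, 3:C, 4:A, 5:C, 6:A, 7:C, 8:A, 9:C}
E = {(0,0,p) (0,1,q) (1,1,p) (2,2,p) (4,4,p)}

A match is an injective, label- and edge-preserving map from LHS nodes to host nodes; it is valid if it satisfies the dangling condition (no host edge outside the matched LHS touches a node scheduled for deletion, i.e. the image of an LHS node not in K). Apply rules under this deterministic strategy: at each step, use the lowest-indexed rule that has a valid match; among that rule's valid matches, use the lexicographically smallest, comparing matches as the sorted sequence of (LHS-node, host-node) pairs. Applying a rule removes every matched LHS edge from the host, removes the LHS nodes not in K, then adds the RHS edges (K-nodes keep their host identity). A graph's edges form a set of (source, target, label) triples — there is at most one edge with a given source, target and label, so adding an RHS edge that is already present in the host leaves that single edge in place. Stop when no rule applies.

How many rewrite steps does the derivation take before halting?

start.  V:10 E:5  edges: 0-p->0 0-q->1 1-p->1 2-p->2 4-p->4
1. fire R1 via {0↦6, 1↦0, 2↦1, 3↦3}  →  V:8 E:4  edges: 0-q->1 1-p->1 2-p->2 4-p->4
2. fire R1 via {0↦8, 1↦2, 2↦1, 3↦5}  →  V:6 E:3  edges: 0-q->1 1-p->1 4-p->4
3. fire R1 via {0↦2, 1↦4, 2↦1, 3↦7}  →  V:4 E:2  edges: 0-q->1 1-p->1
normal form: no rule applies after step 3

Answer: 3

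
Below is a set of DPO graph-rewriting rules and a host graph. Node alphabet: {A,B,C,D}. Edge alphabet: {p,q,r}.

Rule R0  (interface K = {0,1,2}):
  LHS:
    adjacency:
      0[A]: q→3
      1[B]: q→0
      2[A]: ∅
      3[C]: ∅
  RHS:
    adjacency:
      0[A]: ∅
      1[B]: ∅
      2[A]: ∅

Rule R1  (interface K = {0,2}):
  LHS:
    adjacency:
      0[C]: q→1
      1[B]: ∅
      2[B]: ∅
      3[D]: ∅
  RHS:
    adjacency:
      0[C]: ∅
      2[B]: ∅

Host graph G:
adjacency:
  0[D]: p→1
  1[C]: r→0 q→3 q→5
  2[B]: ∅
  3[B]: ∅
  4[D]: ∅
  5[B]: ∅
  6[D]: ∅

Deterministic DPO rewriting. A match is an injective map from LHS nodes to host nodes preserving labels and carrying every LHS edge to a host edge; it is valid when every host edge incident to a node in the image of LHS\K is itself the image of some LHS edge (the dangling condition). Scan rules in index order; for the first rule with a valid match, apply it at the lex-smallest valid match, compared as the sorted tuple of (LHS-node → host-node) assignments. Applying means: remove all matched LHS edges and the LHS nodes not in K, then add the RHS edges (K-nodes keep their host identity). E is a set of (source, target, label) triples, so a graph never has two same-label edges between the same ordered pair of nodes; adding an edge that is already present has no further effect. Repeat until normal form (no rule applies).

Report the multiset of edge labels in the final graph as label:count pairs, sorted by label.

Answer: p:1 r:1

Steps:
initial: |V|=7 |E|=4  E = 0-p->1 1-r->0 1-q->3 1-q->5
step 1: apply R1 at {0↦1, 1↦3, 2↦2, 3↦4}  → |V|=5 |E|=3  E = 0-p->1 1-r->0 1-q->5
step 2: apply R1 at {0↦1, 1↦5, 2↦2, 3↦6}  → |V|=3 |E|=2  E = 0-p->1 1-r->0
normal form: no rule applies after step 2
NF edges: [(0, 1, 'p'), (1, 0, 'r')]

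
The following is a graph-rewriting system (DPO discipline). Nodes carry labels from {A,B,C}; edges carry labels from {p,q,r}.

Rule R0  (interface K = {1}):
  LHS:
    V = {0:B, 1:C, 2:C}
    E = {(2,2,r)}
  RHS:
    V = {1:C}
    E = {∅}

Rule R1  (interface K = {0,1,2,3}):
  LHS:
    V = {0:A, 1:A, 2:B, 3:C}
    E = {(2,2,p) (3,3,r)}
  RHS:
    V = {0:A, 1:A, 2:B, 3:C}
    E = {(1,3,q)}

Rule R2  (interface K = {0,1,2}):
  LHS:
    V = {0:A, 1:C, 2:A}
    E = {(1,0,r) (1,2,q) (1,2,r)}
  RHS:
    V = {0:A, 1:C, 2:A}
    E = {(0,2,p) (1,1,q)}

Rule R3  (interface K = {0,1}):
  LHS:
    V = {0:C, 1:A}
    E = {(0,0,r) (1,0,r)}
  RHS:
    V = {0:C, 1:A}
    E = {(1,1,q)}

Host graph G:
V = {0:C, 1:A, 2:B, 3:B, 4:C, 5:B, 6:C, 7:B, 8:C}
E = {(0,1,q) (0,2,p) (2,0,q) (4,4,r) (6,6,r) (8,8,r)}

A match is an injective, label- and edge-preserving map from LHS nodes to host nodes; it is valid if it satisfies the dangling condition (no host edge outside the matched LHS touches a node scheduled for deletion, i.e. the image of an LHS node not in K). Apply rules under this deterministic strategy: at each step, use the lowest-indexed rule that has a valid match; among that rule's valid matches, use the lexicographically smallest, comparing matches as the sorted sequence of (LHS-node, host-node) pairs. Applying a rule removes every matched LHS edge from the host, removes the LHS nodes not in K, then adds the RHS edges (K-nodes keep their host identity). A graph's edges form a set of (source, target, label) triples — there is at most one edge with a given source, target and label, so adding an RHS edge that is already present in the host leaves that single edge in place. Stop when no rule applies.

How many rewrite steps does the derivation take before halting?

start.  V:9 E:6  edges: 0-q->1 0-p->2 2-q->0 4-r->4 6-r->6 8-r->8
1. fire R0 via {0↦3, 1↦0, 2↦4}  →  V:7 E:5  edges: 0-q->1 0-p->2 2-q->0 6-r->6 8-r->8
2. fire R0 via {0↦5, 1↦0, 2↦6}  →  V:5 E:4  edges: 0-q->1 0-p->2 2-q->0 8-r->8
3. fire R0 via {0↦7, 1↦0, 2↦8}  →  V:3 E:3  edges: 0-q->1 0-p->2 2-q->0
final graph: no rule applies after step 3

Answer: 3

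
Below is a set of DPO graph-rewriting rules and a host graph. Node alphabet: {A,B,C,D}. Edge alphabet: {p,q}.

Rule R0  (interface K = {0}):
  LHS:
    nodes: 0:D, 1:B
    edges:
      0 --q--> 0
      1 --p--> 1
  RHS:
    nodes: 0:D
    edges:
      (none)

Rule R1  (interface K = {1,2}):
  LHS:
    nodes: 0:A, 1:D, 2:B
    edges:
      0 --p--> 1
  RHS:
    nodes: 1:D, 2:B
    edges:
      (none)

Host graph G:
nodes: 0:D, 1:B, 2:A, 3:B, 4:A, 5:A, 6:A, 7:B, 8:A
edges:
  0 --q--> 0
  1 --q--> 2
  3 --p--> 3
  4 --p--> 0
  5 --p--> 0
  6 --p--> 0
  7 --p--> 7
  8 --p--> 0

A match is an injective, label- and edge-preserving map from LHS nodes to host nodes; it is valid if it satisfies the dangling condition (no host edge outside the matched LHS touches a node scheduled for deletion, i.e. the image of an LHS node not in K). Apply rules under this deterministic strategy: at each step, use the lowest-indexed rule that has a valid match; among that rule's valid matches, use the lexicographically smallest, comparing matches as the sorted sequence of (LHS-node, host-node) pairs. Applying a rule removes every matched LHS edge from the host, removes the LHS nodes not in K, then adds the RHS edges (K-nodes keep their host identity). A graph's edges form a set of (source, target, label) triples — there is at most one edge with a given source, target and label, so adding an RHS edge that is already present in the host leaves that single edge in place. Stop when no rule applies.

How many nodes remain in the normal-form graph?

Answer: 4

Rewrite trace:
initial: |V|=9 |E|=8  E = 0-q->0 1-q->2 3-p->3 4-p->0 5-p->0 6-p->0 7-p->7 8-p->0
step 1: apply R0 at {0↦0, 1↦3}  → |V|=8 |E|=6  E = 1-q->2 4-p->0 5-p->0 6-p->0 7-p->7 8-p->0
step 2: apply R1 at {0↦4, 1↦0, 2↦1}  → |V|=7 |E|=5  E = 1-q->2 5-p->0 6-p->0 7-p->7 8-p->0
step 3: apply R1 at {0↦5, 1↦0, 2↦1}  → |V|=6 |E|=4  E = 1-q->2 6-p->0 7-p->7 8-p->0
step 4: apply R1 at {0↦6, 1↦0, 2↦1}  → |V|=5 |E|=3  E = 1-q->2 7-p->7 8-p->0
step 5: apply R1 at {0↦8, 1↦0, 2↦1}  → |V|=4 |E|=2  E = 1-q->2 7-p->7
normal form: no rule applies after step 5
NF nodes: {0:D, 1:B, 2:A, 7:B}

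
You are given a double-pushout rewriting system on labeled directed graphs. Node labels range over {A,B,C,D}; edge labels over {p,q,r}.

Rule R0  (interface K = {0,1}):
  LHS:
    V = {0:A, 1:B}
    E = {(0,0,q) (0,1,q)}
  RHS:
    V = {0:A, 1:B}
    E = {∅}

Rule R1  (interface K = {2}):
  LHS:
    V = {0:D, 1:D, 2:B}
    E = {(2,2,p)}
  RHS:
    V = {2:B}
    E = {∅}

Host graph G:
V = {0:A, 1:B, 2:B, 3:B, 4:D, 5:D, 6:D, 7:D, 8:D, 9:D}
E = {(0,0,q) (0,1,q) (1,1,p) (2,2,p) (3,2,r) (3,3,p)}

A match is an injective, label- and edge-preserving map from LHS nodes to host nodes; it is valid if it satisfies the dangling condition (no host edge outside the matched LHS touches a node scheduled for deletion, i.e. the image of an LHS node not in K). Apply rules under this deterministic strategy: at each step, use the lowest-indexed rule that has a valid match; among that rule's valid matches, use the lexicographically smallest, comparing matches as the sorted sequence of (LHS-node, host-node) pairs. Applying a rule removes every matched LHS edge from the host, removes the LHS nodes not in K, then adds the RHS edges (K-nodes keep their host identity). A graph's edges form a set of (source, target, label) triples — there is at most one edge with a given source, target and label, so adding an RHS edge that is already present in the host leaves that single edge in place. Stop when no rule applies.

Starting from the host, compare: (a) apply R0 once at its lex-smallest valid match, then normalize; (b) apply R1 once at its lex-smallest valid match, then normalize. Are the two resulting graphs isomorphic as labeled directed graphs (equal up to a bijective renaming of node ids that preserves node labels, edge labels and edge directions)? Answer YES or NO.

branch R0-first: apply at {0↦0, 1↦1} → |E|=4, then 3 more step(s) → NF |V|=4 |E|=1 V={0:A, 1:B, 2:B, 3:B} E=3-r->2
branch R1-first: apply at {0↦4, 1↦5, 2↦1} → |E|=5, then 3 more step(s) → NF |V|=4 |E|=1 V={0:A, 1:B, 2:B, 3:B} E=3-r->2
graphs isomorphic (equal up to label-preserving node renaming)

Answer: YES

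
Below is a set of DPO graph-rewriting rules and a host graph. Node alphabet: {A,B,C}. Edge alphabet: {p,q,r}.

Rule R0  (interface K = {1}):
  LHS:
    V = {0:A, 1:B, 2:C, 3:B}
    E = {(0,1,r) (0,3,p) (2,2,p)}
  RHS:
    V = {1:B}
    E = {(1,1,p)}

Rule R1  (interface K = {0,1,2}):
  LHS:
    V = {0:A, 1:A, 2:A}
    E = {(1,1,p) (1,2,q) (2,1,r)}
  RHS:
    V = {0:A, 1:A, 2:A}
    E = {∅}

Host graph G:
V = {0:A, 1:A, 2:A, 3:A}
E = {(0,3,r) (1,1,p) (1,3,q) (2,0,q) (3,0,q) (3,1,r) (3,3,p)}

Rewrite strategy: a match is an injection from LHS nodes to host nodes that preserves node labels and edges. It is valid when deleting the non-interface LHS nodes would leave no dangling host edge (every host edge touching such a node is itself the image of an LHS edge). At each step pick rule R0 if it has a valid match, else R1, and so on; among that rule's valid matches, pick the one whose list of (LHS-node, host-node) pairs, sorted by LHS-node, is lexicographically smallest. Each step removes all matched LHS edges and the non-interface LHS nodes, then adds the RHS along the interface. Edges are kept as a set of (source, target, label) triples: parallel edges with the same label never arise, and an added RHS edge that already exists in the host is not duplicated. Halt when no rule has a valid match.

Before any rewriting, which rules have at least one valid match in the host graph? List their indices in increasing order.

Answer: [R1]

Steps:
R0: no valid match — LHS pattern not found
R1: 4 valid matches — {0↦0, 1↦1, 2↦3}, {0↦1, 1↦3, 2↦0}, {0↦2, 1↦1, 2↦3} (+1 more)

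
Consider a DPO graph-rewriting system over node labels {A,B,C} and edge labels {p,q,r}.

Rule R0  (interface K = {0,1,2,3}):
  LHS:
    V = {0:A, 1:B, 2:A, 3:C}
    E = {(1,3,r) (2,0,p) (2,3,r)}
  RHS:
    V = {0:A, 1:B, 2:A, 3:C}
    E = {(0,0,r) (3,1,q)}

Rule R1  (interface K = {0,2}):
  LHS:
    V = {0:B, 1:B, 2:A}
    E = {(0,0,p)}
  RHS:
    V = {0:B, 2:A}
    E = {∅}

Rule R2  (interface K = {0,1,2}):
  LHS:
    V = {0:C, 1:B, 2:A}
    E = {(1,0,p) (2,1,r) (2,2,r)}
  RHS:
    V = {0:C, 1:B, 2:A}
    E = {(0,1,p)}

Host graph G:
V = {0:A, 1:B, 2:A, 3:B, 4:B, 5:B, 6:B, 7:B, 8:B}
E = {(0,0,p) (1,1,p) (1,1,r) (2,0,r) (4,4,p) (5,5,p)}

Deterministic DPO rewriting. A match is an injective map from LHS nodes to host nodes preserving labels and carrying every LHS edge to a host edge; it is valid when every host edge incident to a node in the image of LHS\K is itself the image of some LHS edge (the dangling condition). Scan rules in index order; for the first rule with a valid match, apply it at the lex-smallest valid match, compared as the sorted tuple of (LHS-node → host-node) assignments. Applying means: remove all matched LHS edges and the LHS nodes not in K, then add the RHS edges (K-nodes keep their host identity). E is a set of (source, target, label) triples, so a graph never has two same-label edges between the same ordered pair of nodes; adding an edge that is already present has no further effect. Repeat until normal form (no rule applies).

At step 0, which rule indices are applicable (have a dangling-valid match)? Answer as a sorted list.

Answer: [R1]

Rewrite trace:
R0: no valid match — LHS pattern not found
R1: 24 valid matches — {0↦1, 1↦3, 2↦0}, {0↦1, 1↦3, 2↦2}, {0↦1, 1↦6, 2↦0} (+21 more)
R2: no valid match — LHS pattern not found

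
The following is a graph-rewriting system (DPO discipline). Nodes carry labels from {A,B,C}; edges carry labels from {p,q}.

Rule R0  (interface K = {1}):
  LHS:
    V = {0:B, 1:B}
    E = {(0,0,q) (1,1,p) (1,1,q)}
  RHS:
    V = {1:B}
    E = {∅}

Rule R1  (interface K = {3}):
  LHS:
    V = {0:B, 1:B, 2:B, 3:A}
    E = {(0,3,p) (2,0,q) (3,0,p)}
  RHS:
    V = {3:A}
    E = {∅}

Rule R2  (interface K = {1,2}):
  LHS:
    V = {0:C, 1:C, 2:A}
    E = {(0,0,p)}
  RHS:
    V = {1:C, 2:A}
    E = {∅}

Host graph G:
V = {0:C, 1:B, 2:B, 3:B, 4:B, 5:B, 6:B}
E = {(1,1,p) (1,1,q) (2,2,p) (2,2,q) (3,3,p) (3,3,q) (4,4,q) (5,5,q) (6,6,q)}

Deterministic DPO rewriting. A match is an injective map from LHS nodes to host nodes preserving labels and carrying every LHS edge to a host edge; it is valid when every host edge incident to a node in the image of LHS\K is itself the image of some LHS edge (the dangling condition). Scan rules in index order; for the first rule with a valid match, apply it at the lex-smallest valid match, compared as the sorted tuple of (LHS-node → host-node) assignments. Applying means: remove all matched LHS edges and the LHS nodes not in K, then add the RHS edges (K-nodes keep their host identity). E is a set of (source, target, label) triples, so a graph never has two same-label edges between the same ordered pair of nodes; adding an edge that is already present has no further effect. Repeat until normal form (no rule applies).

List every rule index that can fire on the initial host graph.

R0: 9 valid matches — {0↦4, 1↦1}, {0↦4, 1↦2}, {0↦4, 1↦3} (+6 more)
R1: no valid match — LHS pattern not found
R2: no valid match — LHS pattern not found

Answer: [R0]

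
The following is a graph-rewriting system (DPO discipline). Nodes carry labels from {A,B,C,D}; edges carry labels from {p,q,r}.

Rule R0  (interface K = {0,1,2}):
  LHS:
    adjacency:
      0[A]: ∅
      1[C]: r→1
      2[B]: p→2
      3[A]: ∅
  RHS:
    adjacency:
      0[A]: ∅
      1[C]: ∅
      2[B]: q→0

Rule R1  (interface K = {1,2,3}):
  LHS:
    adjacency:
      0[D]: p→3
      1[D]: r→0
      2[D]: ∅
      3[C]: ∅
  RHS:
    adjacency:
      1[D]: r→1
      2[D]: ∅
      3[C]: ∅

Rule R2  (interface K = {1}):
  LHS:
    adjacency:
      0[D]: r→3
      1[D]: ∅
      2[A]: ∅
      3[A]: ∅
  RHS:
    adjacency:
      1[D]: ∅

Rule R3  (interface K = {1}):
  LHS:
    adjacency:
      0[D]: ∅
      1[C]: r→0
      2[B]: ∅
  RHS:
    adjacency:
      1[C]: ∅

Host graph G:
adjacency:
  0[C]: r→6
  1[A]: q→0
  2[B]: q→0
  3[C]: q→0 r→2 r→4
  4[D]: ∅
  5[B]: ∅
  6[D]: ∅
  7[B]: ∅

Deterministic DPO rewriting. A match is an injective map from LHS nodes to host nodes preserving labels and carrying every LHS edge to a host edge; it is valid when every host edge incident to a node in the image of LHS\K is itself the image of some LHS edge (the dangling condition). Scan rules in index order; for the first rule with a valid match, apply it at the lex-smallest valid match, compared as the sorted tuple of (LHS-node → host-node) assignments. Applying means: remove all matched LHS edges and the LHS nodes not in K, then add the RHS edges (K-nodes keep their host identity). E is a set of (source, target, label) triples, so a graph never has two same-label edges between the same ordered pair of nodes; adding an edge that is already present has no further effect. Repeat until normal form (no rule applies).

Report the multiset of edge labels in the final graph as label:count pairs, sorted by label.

Answer: q:3 r:1

Derivation:
initial: |V|=8 |E|=6  E = 0-r->6 1-q->0 2-q->0 3-q->0 3-r->2 3-r->4
step 1: apply R3 at {0↦4, 1↦3, 2↦5}  → |V|=6 |E|=5  E = 0-r->6 1-q->0 2-q->0 3-q->0 3-r->2
step 2: apply R3 at {0↦6, 1↦0, 2↦7}  → |V|=4 |E|=4  E = 1-q->0 2-q->0 3-q->0 3-r->2
halt: no rule applies after step 2
NF edges: [(1, 0, 'q'), (2, 0, 'q'), (3, 0, 'q'), (3, 2, 'r')]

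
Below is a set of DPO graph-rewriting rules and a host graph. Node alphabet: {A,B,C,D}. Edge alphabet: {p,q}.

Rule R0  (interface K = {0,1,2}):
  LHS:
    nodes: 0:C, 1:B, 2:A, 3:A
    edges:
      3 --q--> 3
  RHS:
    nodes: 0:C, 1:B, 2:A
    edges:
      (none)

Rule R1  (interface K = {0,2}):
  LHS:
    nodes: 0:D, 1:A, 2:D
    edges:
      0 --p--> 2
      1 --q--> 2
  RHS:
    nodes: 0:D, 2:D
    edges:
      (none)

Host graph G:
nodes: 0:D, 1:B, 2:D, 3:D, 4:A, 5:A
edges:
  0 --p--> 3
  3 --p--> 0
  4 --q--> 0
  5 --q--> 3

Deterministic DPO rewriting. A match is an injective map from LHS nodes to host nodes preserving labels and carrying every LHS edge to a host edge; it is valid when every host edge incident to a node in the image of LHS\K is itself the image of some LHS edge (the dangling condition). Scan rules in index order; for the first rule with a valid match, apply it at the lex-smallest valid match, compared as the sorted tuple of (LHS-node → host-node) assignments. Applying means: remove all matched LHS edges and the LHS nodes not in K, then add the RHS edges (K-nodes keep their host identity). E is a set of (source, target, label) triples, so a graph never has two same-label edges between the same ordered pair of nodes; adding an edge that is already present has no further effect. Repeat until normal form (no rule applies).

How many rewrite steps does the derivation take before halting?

[0] host  ⇒  6 nodes, 4 edges  {0-p->3 3-p->0 4-q->0 5-q->3}
[1] R1 @ {0↦0, 1↦5, 2↦3}  ⇒  5 nodes, 2 edges  {3-p->0 4-q->0}
[2] R1 @ {0↦3, 1↦4, 2↦0}  ⇒  4 nodes, 0 edges  {∅}
final graph: no rule applies after step 2

Answer: 2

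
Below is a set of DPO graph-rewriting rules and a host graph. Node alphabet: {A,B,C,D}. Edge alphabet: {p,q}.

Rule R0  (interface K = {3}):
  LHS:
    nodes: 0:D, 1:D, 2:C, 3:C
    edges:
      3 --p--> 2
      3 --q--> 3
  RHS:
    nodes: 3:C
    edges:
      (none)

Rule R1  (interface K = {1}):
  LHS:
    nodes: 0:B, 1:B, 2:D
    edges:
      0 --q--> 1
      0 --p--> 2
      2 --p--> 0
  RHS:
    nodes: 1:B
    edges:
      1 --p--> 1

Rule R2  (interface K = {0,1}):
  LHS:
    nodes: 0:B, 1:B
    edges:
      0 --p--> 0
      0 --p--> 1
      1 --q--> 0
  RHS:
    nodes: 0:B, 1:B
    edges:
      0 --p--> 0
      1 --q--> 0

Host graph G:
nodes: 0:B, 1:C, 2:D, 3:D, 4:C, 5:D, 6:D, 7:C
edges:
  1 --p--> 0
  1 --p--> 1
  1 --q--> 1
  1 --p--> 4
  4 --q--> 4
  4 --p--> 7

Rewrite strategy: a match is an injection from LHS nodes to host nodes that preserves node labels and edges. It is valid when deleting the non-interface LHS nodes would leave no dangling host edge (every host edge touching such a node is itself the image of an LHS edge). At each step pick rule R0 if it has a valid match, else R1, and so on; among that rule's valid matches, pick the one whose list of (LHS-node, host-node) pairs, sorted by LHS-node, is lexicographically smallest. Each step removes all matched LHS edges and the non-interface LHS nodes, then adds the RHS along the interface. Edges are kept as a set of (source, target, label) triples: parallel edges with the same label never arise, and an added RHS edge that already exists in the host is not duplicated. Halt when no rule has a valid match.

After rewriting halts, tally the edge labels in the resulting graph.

Answer: p:2

Steps:
[0] host  ⇒  8 nodes, 6 edges  {1-p->0 1-p->1 1-q->1 1-p->4 4-q->4 4-p->7}
[1] R0 @ {0↦2, 1↦3, 2↦7, 3↦4}  ⇒  5 nodes, 4 edges  {1-p->0 1-p->1 1-q->1 1-p->4}
[2] R0 @ {0↦5, 1↦6, 2↦4, 3↦1}  ⇒  2 nodes, 2 edges  {1-p->0 1-p->1}
halt: no rule applies after step 2
NF edges: [(1, 0, 'p'), (1, 1, 'p')]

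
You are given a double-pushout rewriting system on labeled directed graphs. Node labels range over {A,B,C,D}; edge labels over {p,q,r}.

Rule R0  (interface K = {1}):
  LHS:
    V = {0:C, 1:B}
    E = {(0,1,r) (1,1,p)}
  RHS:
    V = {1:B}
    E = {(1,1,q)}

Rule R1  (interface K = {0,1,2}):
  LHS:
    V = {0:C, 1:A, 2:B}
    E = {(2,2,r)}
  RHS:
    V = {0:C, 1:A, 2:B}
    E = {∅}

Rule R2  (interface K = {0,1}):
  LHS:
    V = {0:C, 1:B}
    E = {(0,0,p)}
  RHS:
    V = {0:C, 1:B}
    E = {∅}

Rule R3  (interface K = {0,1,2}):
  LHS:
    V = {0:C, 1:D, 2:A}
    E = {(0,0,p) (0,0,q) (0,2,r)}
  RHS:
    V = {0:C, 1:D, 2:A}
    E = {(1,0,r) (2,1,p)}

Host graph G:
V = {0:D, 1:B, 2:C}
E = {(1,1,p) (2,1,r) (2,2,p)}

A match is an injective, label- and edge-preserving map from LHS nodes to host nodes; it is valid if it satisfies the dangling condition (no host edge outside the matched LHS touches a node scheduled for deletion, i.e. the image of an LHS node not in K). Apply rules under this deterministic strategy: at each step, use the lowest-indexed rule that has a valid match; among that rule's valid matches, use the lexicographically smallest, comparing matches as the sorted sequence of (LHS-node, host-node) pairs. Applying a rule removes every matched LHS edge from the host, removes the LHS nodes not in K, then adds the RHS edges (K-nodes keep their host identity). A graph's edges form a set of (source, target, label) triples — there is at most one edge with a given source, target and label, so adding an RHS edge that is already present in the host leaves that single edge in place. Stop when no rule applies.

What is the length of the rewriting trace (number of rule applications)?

Answer: 2

Steps:
start.  V:3 E:3  edges: 1-p->1 2-r->1 2-p->2
1. fire R2 via {0↦2, 1↦1}  →  V:3 E:2  edges: 1-p->1 2-r->1
2. fire R0 via {0↦2, 1↦1}  →  V:2 E:1  edges: 1-q->1
final graph: no rule applies after step 2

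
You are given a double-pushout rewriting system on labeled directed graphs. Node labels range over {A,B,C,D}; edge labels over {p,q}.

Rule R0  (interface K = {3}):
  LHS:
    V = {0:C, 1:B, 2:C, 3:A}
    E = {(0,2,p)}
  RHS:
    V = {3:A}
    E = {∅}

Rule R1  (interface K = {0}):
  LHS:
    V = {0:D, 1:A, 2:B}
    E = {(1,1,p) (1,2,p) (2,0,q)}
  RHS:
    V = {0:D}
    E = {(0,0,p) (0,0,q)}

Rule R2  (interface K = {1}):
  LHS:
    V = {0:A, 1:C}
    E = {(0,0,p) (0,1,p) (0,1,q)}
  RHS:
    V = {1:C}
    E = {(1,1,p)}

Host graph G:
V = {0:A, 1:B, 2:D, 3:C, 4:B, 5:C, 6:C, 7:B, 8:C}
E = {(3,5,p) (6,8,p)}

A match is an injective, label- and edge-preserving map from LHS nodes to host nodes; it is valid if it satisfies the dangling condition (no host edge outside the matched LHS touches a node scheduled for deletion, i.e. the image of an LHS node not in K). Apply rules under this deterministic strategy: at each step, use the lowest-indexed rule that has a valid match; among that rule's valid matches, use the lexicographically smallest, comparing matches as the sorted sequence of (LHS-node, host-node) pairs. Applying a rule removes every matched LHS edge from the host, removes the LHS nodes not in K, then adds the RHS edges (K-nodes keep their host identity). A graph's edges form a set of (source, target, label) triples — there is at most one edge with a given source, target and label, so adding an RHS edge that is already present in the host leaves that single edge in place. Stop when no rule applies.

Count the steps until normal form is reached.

Answer: 2

Derivation:
[0] host  ⇒  9 nodes, 2 edges  {3-p->5 6-p->8}
[1] R0 @ {0↦3, 1↦1, 2↦5, 3↦0}  ⇒  6 nodes, 1 edges  {6-p->8}
[2] R0 @ {0↦6, 1↦4, 2↦8, 3↦0}  ⇒  3 nodes, 0 edges  {∅}
final graph: no rule applies after step 2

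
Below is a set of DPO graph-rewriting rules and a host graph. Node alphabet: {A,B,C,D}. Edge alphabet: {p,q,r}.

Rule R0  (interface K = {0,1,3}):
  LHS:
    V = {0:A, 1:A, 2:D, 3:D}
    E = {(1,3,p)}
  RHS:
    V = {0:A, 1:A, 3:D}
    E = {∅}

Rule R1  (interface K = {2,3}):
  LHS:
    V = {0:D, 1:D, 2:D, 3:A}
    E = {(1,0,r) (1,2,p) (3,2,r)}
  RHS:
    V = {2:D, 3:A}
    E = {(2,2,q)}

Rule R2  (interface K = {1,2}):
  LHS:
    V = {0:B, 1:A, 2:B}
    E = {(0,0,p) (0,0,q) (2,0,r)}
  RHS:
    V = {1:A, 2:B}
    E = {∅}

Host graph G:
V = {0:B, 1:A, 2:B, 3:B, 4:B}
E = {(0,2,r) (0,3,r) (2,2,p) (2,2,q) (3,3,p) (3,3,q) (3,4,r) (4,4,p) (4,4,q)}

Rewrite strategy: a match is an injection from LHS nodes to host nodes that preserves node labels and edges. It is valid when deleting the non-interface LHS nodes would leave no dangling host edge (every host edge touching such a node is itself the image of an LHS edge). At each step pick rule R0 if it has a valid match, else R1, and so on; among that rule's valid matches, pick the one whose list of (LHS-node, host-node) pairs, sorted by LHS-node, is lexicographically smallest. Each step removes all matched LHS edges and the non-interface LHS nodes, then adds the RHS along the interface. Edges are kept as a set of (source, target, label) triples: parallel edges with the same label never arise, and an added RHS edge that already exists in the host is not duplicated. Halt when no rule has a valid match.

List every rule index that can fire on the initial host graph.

Answer: [R2]

Rewrite trace:
R0: no valid match — LHS pattern not found
R1: no valid match — LHS pattern not found
R2: 2 valid matches — {0↦2, 1↦1, 2↦0}, {0↦4, 1↦1, 2↦3}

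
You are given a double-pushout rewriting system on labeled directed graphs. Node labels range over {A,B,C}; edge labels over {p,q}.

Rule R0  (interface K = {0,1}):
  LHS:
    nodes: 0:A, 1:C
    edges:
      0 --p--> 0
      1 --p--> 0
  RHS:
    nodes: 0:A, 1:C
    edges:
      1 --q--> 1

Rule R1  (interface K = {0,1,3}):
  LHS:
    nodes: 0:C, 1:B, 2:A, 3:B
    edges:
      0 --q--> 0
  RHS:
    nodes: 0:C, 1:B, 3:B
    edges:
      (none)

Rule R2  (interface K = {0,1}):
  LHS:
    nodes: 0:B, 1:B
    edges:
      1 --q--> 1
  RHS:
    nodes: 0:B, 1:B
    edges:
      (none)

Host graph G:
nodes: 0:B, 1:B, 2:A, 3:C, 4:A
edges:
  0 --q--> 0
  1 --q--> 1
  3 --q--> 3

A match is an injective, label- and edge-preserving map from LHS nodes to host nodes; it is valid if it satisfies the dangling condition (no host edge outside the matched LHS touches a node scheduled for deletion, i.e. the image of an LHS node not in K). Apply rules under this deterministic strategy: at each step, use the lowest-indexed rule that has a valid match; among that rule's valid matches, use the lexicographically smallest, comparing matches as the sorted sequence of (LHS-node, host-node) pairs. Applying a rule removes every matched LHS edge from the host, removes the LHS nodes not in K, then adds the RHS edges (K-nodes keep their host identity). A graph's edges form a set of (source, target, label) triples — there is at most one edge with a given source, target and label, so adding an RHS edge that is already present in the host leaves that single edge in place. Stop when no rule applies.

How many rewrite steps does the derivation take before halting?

initial: |V|=5 |E|=3  E = 0-q->0 1-q->1 3-q->3
step 1: apply R1 at {0↦3, 1↦0, 2↦2, 3↦1}  → |V|=4 |E|=2  E = 0-q->0 1-q->1
step 2: apply R2 at {0↦0, 1↦1}  → |V|=4 |E|=1  E = 0-q->0
step 3: apply R2 at {0↦1, 1↦0}  → |V|=4 |E|=0  E = ∅
normal form: no rule applies after step 3

Answer: 3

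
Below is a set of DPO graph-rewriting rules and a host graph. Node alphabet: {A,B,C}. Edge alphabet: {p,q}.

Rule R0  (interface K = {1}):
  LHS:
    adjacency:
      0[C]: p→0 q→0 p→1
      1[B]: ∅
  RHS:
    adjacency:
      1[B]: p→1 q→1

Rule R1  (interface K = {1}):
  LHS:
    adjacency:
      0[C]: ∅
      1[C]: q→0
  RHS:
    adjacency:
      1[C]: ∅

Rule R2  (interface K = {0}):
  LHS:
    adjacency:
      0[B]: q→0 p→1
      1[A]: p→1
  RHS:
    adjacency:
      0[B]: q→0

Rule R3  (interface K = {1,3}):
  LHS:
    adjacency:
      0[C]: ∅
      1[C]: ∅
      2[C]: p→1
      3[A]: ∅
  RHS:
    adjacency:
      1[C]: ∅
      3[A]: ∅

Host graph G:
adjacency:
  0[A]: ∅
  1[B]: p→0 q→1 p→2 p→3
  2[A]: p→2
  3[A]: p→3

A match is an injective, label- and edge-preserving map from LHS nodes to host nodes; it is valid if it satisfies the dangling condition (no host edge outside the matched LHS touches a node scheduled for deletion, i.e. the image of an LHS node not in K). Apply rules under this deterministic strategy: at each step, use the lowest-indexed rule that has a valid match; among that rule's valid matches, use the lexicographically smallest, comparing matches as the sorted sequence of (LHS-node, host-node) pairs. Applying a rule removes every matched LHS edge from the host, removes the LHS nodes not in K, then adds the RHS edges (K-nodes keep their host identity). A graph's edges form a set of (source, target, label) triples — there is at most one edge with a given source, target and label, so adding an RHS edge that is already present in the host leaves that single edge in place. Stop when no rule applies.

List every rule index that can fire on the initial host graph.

Answer: [R2]

Rewrite trace:
R0: no valid match — LHS pattern not found
R1: no valid match — LHS pattern not found
R2: 2 valid matches — {0↦1, 1↦2}, {0↦1, 1↦3}
R3: no valid match — LHS pattern not found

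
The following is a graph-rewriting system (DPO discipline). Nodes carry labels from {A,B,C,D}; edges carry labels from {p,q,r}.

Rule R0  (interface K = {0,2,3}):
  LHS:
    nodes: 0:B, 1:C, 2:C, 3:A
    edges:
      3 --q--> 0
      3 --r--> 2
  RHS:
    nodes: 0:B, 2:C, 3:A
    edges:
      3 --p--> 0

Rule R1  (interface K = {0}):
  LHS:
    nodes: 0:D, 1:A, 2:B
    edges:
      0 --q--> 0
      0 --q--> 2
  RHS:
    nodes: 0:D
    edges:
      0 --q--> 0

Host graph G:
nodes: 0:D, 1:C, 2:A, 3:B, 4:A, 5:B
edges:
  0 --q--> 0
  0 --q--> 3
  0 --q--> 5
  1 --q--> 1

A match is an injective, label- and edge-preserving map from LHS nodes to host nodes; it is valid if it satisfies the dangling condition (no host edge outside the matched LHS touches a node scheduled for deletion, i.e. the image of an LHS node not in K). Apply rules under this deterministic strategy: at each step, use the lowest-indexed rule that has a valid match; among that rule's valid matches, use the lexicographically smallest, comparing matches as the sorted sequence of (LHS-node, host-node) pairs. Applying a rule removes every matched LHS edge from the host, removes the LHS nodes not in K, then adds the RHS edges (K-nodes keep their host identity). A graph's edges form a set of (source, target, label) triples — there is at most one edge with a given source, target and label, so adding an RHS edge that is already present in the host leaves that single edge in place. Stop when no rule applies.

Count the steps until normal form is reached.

initial: |V|=6 |E|=4  E = 0-q->0 0-q->3 0-q->5 1-q->1
step 1: apply R1 at {0↦0, 1↦2, 2↦3}  → |V|=4 |E|=3  E = 0-q->0 0-q->5 1-q->1
step 2: apply R1 at {0↦0, 1↦4, 2↦5}  → |V|=2 |E|=2  E = 0-q->0 1-q->1
normal form: no rule applies after step 2

Answer: 2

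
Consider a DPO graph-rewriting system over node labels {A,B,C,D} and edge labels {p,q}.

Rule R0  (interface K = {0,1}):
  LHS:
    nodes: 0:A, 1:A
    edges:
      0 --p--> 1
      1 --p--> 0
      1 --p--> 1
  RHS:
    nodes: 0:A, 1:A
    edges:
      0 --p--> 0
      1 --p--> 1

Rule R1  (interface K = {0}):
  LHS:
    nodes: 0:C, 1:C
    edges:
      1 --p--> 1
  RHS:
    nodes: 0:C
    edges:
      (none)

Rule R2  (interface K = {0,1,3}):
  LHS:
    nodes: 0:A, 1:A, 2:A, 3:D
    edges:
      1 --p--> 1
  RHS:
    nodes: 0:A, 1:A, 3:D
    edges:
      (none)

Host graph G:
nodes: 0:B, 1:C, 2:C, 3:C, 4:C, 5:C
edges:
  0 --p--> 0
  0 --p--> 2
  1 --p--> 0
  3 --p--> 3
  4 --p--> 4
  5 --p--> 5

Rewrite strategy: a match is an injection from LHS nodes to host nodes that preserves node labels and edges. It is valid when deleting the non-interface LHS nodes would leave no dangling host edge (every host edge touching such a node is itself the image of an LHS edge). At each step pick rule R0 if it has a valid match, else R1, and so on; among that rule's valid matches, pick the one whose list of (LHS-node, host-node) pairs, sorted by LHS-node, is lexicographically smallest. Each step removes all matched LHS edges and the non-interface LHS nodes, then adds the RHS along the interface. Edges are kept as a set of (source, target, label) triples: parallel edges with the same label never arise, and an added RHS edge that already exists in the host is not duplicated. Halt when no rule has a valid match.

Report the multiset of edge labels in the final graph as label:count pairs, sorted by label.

Answer: p:3

Steps:
[0] host  ⇒  6 nodes, 6 edges  {0-p->0 0-p->2 1-p->0 3-p->3 4-p->4 5-p->5}
[1] R1 @ {0↦1, 1↦3}  ⇒  5 nodes, 5 edges  {0-p->0 0-p->2 1-p->0 4-p->4 5-p->5}
[2] R1 @ {0↦1, 1↦4}  ⇒  4 nodes, 4 edges  {0-p->0 0-p->2 1-p->0 5-p->5}
[3] R1 @ {0↦1, 1↦5}  ⇒  3 nodes, 3 edges  {0-p->0 0-p->2 1-p->0}
normal form: no rule applies after step 3
NF edges: [(0, 0, 'p'), (0, 2, 'p'), (1, 0, 'p')]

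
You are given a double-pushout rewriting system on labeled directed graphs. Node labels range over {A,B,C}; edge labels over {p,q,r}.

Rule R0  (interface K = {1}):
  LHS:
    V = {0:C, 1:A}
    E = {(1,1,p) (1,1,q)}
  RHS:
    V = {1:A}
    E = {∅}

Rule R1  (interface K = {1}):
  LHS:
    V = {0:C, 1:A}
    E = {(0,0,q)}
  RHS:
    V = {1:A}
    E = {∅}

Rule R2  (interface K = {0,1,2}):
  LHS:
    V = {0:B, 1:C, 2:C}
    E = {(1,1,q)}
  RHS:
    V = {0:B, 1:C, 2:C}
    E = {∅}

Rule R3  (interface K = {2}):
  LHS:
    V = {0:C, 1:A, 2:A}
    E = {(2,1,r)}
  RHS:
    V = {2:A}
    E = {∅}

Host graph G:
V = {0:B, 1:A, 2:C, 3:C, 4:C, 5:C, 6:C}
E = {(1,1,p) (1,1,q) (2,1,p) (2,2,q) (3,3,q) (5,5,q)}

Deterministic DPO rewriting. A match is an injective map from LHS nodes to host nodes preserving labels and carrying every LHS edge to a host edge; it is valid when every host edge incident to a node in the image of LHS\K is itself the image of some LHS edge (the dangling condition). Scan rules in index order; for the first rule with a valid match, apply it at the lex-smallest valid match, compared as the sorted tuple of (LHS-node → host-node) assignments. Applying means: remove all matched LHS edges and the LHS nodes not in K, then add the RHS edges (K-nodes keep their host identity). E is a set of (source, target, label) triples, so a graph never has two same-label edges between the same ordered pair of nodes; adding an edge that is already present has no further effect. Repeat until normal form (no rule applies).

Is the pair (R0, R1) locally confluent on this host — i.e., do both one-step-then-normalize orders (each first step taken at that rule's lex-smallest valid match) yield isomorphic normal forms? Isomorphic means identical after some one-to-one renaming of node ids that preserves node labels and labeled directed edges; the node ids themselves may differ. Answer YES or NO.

Answer: YES

Derivation:
branch R0-first: apply at {0↦4, 1↦1} → |E|=4, then 3 more step(s) → NF |V|=4 |E|=1 V={0:B, 1:A, 2:C, 6:C} E=2-p->1
branch R1-first: apply at {0↦3, 1↦1} → |E|=5, then 3 more step(s) → NF |V|=4 |E|=1 V={0:B, 1:A, 2:C, 6:C} E=2-p->1
graphs isomorphic (equal up to label-preserving node renaming)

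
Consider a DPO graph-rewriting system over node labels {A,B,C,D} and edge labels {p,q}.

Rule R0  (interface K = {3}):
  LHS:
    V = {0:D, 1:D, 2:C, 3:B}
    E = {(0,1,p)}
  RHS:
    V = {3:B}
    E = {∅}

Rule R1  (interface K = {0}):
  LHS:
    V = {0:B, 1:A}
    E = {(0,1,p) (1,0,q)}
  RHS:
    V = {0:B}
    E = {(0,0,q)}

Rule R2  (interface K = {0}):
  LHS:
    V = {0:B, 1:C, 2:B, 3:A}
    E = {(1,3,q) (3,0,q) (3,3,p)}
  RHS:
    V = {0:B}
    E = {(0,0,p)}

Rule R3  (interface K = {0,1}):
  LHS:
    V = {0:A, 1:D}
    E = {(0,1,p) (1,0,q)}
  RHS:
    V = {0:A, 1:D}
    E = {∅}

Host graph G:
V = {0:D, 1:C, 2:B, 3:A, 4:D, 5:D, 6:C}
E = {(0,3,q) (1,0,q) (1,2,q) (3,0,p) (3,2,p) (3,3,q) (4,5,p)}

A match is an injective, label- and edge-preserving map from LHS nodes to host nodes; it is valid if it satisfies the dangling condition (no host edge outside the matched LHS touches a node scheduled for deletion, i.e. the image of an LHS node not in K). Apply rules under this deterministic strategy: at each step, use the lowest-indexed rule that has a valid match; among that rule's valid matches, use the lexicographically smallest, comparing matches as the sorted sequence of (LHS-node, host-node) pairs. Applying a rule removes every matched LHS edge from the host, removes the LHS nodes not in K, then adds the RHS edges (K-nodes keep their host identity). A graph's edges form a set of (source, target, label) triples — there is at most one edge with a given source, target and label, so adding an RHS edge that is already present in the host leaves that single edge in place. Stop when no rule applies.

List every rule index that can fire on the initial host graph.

R0: 1 valid match — {0↦4, 1↦5, 2↦6, 3↦2}
R1: no valid match — LHS pattern not found
R2: no valid match — LHS pattern not found
R3: 1 valid match — {0↦3, 1↦0}

Answer: [R0,R3]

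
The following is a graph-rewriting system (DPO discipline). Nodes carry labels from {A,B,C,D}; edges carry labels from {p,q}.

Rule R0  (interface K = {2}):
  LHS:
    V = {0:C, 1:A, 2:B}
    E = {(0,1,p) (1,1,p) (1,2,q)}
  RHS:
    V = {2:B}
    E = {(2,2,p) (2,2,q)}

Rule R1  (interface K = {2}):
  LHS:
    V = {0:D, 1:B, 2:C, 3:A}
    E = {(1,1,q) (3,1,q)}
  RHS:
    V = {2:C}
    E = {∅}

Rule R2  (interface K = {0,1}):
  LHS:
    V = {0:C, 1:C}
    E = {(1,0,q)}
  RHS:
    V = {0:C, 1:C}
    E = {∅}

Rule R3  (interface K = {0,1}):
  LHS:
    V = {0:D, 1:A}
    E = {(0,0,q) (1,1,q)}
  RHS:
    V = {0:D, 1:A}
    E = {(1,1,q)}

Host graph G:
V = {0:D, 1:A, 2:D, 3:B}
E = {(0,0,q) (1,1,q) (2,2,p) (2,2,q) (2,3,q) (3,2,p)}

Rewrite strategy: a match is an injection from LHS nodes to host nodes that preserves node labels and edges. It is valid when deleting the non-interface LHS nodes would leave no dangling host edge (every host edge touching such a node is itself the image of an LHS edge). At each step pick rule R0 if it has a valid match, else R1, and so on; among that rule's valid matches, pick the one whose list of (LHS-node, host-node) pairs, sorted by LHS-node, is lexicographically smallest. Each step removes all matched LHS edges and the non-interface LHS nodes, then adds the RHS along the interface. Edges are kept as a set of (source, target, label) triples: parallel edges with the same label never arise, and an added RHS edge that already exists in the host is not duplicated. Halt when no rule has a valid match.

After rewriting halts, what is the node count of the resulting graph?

[0] host  ⇒  4 nodes, 6 edges  {0-q->0 1-q->1 2-p->2 2-q->2 2-q->3 3-p->2}
[1] R3 @ {0↦0, 1↦1}  ⇒  4 nodes, 5 edges  {1-q->1 2-p->2 2-q->2 2-q->3 3-p->2}
[2] R3 @ {0↦2, 1↦1}  ⇒  4 nodes, 4 edges  {1-q->1 2-p->2 2-q->3 3-p->2}
final graph: no rule applies after step 2
NF nodes: {0:D, 1:A, 2:D, 3:B}

Answer: 4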